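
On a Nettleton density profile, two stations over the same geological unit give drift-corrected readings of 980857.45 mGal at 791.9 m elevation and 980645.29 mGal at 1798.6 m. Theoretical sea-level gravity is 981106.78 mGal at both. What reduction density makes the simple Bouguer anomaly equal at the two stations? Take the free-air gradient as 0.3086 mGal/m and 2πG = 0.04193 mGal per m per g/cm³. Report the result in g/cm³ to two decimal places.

Δg_obs = 980645.29 − 980857.45 = -212.16 mGal over Δh = 1798.6 − 791.9 = 1006.7 m
Equal Bouguer anomalies ⇒ Δg_obs + (0.3086 − 0.04193ρ)·Δh = 0
0.3086 − 0.04193ρ = −Δg_obs/Δh = 0.21075
ρ = (0.3086 − 0.21075) / 0.04193 = 2.33 g/cm³

2.33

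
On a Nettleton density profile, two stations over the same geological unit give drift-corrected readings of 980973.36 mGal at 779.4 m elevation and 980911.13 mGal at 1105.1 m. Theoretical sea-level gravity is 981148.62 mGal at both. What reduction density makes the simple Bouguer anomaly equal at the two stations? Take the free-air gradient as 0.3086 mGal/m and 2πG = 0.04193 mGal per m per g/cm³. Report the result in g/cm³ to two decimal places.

2.80

Δg_obs = 980911.13 − 980973.36 = -62.23 mGal over Δh = 1105.1 − 779.4 = 325.7 m
Equal Bouguer anomalies ⇒ Δg_obs + (0.3086 − 0.04193ρ)·Δh = 0
0.3086 − 0.04193ρ = −Δg_obs/Δh = 0.19107
ρ = (0.3086 − 0.19107) / 0.04193 = 2.80 g/cm³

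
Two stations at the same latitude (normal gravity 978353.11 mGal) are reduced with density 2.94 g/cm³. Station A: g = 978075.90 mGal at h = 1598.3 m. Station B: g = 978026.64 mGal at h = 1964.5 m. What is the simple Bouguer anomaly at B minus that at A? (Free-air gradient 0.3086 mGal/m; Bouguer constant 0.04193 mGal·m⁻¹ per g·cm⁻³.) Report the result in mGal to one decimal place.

18.6

Δg_SB(A) = 978075.90 − 978353.11 + 0.3086×1598.3 − 0.04193×2.94×1598.3 = 19.00 mGal
Δg_SB(B) = 978026.64 − 978353.11 + 0.3086×1964.5 − 0.04193×2.94×1964.5 = 37.60 mGal
Difference = 37.60 − (19.00) = 18.60 mGal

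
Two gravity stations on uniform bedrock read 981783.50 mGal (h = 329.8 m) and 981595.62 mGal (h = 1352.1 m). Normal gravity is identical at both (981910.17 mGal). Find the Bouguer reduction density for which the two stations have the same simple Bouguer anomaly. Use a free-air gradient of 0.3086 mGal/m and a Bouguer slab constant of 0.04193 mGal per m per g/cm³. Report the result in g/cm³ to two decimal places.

Δg_obs = 981595.62 − 981783.50 = -187.88 mGal over Δh = 1352.1 − 329.8 = 1022.3 m
Equal Bouguer anomalies ⇒ Δg_obs + (0.3086 − 0.04193ρ)·Δh = 0
0.3086 − 0.04193ρ = −Δg_obs/Δh = 0.18378
ρ = (0.3086 − 0.18378) / 0.04193 = 2.98 g/cm³

2.98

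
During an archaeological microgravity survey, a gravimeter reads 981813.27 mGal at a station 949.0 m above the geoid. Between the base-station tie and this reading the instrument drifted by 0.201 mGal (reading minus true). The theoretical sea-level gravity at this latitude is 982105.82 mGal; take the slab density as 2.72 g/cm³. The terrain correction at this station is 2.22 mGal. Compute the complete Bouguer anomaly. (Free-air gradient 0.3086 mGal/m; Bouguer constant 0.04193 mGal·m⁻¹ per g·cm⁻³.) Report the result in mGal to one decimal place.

-105.9

Drift-corrected reading = 981813.27 − (0.201) = 981813.069 mGal
Free-air correction = 0.3086 × 949.0 = 292.86 mGal
Free-air anomaly = 981813.069 − 982105.82 + (292.86) = 0.109 mGal
Bouguer slab correction = 0.04193 × 2.72 × 949.0 = 108.23 mGal
Simple Bouguer anomaly = 0.109 − (108.23) = -108.121 mGal
Complete Bouguer anomaly = -108.121 + 2.22 = -105.901 mGal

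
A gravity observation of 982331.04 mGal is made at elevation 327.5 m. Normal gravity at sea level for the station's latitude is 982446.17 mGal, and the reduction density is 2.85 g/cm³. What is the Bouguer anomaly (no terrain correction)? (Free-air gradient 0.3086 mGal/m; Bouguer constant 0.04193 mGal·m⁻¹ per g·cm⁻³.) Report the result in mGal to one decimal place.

-53.2

Free-air correction = 0.3086 × 327.5 = 101.07 mGal
Free-air anomaly = 982331.04 − 982446.17 + (101.07) = -14.06 mGal
Bouguer slab correction = 0.04193 × 2.85 × 327.5 = 39.14 mGal
Simple Bouguer anomaly = -14.06 − (39.14) = -53.20 mGal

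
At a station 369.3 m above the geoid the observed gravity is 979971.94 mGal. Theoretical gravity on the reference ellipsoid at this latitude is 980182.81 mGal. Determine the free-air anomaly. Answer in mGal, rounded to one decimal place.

Free-air correction = 0.3086 × 369.3 = 113.97 mGal
Free-air anomaly = 979971.94 − 980182.81 + (113.97) = -96.90 mGal

-96.9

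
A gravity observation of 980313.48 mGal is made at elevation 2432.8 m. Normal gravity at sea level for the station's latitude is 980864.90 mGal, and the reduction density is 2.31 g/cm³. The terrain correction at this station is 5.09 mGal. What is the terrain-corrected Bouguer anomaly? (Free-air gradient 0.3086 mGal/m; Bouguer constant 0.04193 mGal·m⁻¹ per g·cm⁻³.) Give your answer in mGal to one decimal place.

Free-air correction = 0.3086 × 2432.8 = 750.76 mGal
Free-air anomaly = 980313.48 − 980864.90 + (750.76) = 199.34 mGal
Bouguer slab correction = 0.04193 × 2.31 × 2432.8 = 235.64 mGal
Simple Bouguer anomaly = 199.34 − (235.64) = -36.30 mGal
Complete Bouguer anomaly = -36.30 + 5.09 = -31.21 mGal

-31.2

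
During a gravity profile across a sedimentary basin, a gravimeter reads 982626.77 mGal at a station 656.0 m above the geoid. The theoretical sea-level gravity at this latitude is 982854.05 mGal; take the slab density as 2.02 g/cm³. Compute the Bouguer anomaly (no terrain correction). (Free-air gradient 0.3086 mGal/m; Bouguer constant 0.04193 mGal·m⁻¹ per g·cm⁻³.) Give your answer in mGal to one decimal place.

-80.4

Free-air correction = 0.3086 × 656.0 = 202.44 mGal
Free-air anomaly = 982626.77 − 982854.05 + (202.44) = -24.84 mGal
Bouguer slab correction = 0.04193 × 2.02 × 656.0 = 55.56 mGal
Simple Bouguer anomaly = -24.84 − (55.56) = -80.40 mGal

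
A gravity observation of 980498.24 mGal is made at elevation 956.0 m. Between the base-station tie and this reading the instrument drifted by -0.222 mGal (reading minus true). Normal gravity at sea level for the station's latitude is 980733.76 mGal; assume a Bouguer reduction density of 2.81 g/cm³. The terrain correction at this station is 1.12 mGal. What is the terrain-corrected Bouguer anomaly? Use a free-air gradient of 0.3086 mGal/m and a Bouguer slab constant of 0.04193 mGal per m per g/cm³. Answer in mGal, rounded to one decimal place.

-51.8

Drift-corrected reading = 980498.24 − (-0.222) = 980498.462 mGal
Free-air correction = 0.3086 × 956.0 = 295.02 mGal
Free-air anomaly = 980498.462 − 980733.76 + (295.02) = 59.722 mGal
Bouguer slab correction = 0.04193 × 2.81 × 956.0 = 112.64 mGal
Simple Bouguer anomaly = 59.722 − (112.64) = -52.918 mGal
Complete Bouguer anomaly = -52.918 + 1.12 = -51.798 mGal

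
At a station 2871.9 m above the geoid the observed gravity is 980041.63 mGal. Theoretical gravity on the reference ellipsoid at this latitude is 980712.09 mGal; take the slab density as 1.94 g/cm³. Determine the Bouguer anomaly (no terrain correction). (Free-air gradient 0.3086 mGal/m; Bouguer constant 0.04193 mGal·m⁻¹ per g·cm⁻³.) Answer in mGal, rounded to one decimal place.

Free-air correction = 0.3086 × 2871.9 = 886.27 mGal
Free-air anomaly = 980041.63 − 980712.09 + (886.27) = 215.81 mGal
Bouguer slab correction = 0.04193 × 1.94 × 2871.9 = 233.61 mGal
Simple Bouguer anomaly = 215.81 − (233.61) = -17.80 mGal

-17.8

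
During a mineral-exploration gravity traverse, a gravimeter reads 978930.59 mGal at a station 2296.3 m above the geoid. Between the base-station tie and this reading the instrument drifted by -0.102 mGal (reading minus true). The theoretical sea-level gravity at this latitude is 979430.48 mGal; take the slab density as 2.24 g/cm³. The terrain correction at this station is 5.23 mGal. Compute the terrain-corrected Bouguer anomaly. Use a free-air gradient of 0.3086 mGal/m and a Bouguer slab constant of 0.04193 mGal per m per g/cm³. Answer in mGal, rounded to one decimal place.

-1.6

Drift-corrected reading = 978930.59 − (-0.102) = 978930.692 mGal
Free-air correction = 0.3086 × 2296.3 = 708.64 mGal
Free-air anomaly = 978930.692 − 979430.48 + (708.64) = 208.852 mGal
Bouguer slab correction = 0.04193 × 2.24 × 2296.3 = 215.68 mGal
Simple Bouguer anomaly = 208.852 − (215.68) = -6.828 mGal
Complete Bouguer anomaly = -6.828 + 5.23 = -1.598 mGal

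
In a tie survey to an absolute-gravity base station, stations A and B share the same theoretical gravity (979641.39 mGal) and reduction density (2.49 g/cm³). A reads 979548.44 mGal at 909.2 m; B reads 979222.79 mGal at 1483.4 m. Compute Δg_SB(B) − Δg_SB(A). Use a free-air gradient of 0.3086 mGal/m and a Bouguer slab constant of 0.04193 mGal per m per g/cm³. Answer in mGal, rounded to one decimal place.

-208.4

Δg_SB(A) = 979548.44 − 979641.39 + 0.3086×909.2 − 0.04193×2.49×909.2 = 92.70 mGal
Δg_SB(B) = 979222.79 − 979641.39 + 0.3086×1483.4 − 0.04193×2.49×1483.4 = -115.70 mGal
Difference = -115.70 − (92.70) = -208.40 mGal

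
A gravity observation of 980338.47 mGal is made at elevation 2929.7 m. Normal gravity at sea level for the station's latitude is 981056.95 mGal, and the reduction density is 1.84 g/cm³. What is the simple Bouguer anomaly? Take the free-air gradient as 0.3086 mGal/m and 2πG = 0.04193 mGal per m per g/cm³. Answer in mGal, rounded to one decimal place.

Free-air correction = 0.3086 × 2929.7 = 904.11 mGal
Free-air anomaly = 980338.47 − 981056.95 + (904.11) = 185.63 mGal
Bouguer slab correction = 0.04193 × 1.84 × 2929.7 = 226.03 mGal
Simple Bouguer anomaly = 185.63 − (226.03) = -40.40 mGal

-40.4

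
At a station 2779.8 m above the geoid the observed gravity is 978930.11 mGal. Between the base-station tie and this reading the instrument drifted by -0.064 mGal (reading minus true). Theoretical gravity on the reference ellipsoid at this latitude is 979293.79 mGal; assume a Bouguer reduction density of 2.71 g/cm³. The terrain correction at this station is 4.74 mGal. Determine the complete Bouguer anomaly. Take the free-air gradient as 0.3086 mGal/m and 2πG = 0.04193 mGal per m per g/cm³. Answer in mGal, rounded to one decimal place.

183.1

Drift-corrected reading = 978930.11 − (-0.064) = 978930.174 mGal
Free-air correction = 0.3086 × 2779.8 = 857.85 mGal
Free-air anomaly = 978930.174 − 979293.79 + (857.85) = 494.234 mGal
Bouguer slab correction = 0.04193 × 2.71 × 2779.8 = 315.87 mGal
Simple Bouguer anomaly = 494.234 − (315.87) = 178.364 mGal
Complete Bouguer anomaly = 178.364 + 4.74 = 183.104 mGal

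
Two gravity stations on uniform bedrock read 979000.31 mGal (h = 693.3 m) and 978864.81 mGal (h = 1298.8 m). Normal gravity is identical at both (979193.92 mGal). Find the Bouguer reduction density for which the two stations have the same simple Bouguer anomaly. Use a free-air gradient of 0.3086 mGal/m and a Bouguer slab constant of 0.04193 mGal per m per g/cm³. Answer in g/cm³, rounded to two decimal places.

Δg_obs = 978864.81 − 979000.31 = -135.50 mGal over Δh = 1298.8 − 693.3 = 605.5 m
Equal Bouguer anomalies ⇒ Δg_obs + (0.3086 − 0.04193ρ)·Δh = 0
0.3086 − 0.04193ρ = −Δg_obs/Δh = 0.22378
ρ = (0.3086 − 0.22378) / 0.04193 = 2.02 g/cm³

2.02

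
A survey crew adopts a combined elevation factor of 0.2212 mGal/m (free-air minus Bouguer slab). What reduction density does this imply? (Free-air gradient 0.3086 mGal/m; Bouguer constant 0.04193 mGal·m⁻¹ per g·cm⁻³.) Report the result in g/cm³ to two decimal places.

0.2212 = 0.3086 − 0.04193 × ρ
ρ = (0.3086 − 0.2212) / 0.04193 = 2.08 g/cm³

2.08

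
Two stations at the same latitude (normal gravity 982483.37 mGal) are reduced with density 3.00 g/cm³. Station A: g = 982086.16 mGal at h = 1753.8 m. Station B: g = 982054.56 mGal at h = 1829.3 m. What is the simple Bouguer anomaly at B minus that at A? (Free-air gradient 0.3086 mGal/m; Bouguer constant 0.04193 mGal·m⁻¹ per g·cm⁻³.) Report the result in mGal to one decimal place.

-17.8

Δg_SB(A) = 982086.16 − 982483.37 + 0.3086×1753.8 − 0.04193×3.00×1753.8 = -76.60 mGal
Δg_SB(B) = 982054.56 − 982483.37 + 0.3086×1829.3 − 0.04193×3.00×1829.3 = -94.40 mGal
Difference = -94.40 − (-76.60) = -17.80 mGal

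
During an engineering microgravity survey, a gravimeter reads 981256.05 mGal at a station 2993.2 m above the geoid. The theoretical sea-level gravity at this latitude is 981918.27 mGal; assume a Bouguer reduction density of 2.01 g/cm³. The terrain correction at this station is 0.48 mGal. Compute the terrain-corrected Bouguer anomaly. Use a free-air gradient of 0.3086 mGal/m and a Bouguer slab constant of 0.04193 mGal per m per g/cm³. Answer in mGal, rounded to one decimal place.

Free-air correction = 0.3086 × 2993.2 = 923.70 mGal
Free-air anomaly = 981256.05 − 981918.27 + (923.70) = 261.48 mGal
Bouguer slab correction = 0.04193 × 2.01 × 2993.2 = 252.26 mGal
Simple Bouguer anomaly = 261.48 − (252.26) = 9.22 mGal
Complete Bouguer anomaly = 9.22 + 0.48 = 9.70 mGal

9.7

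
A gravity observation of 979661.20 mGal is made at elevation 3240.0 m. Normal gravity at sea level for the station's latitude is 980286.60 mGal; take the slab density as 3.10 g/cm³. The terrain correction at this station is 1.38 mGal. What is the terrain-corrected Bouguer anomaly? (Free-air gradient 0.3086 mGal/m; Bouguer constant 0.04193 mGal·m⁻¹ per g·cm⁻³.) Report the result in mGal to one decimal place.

-45.3

Free-air correction = 0.3086 × 3240.0 = 999.86 mGal
Free-air anomaly = 979661.20 − 980286.60 + (999.86) = 374.46 mGal
Bouguer slab correction = 0.04193 × 3.10 × 3240.0 = 421.14 mGal
Simple Bouguer anomaly = 374.46 − (421.14) = -46.68 mGal
Complete Bouguer anomaly = -46.68 + 1.38 = -45.30 mGal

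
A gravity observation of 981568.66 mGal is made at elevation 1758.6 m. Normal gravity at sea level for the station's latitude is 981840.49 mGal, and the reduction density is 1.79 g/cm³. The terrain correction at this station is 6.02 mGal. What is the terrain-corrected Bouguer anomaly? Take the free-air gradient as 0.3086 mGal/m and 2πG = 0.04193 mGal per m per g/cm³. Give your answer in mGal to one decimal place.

Free-air correction = 0.3086 × 1758.6 = 542.70 mGal
Free-air anomaly = 981568.66 − 981840.49 + (542.70) = 270.87 mGal
Bouguer slab correction = 0.04193 × 1.79 × 1758.6 = 131.99 mGal
Simple Bouguer anomaly = 270.87 − (131.99) = 138.88 mGal
Complete Bouguer anomaly = 138.88 + 6.02 = 144.90 mGal

144.9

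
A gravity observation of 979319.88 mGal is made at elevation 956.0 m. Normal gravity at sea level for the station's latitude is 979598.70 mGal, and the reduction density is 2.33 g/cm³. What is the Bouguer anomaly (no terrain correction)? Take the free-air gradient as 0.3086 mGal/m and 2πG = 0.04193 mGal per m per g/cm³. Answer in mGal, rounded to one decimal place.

Free-air correction = 0.3086 × 956.0 = 295.02 mGal
Free-air anomaly = 979319.88 − 979598.70 + (295.02) = 16.20 mGal
Bouguer slab correction = 0.04193 × 2.33 × 956.0 = 93.40 mGal
Simple Bouguer anomaly = 16.20 − (93.40) = -77.20 mGal

-77.2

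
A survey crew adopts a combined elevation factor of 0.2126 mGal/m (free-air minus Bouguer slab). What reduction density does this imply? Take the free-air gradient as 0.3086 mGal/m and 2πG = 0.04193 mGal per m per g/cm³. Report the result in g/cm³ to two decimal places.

2.29

0.2126 = 0.3086 − 0.04193 × ρ
ρ = (0.3086 − 0.2126) / 0.04193 = 2.29 g/cm³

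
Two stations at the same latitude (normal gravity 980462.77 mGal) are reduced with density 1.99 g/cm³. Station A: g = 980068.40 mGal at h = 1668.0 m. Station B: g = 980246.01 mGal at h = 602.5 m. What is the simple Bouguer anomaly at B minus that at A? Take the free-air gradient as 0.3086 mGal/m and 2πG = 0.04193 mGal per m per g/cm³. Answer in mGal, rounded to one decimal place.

Δg_SB(A) = 980068.40 − 980462.77 + 0.3086×1668.0 − 0.04193×1.99×1668.0 = -18.80 mGal
Δg_SB(B) = 980246.01 − 980462.77 + 0.3086×602.5 − 0.04193×1.99×602.5 = -81.10 mGal
Difference = -81.10 − (-18.80) = -62.30 mGal

-62.3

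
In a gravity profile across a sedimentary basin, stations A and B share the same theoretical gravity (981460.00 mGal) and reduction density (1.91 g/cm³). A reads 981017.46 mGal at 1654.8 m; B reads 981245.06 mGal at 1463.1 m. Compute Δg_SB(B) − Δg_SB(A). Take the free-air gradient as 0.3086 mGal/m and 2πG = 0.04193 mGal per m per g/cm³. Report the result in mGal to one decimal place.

Δg_SB(A) = 981017.46 − 981460.00 + 0.3086×1654.8 − 0.04193×1.91×1654.8 = -64.40 mGal
Δg_SB(B) = 981245.06 − 981460.00 + 0.3086×1463.1 − 0.04193×1.91×1463.1 = 119.40 mGal
Difference = 119.40 − (-64.40) = 183.80 mGal

183.8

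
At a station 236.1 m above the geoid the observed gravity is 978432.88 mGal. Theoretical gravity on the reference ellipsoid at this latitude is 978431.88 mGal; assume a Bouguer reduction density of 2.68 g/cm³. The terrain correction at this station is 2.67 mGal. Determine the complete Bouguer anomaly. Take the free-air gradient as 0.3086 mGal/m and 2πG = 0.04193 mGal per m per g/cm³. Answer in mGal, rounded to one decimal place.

50.0

Free-air correction = 0.3086 × 236.1 = 72.86 mGal
Free-air anomaly = 978432.88 − 978431.88 + (72.86) = 73.86 mGal
Bouguer slab correction = 0.04193 × 2.68 × 236.1 = 26.53 mGal
Simple Bouguer anomaly = 73.86 − (26.53) = 47.33 mGal
Complete Bouguer anomaly = 47.33 + 2.67 = 50.00 mGal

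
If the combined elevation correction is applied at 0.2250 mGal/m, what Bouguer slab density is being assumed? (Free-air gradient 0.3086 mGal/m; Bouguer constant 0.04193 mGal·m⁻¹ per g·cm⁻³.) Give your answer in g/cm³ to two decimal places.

0.2250 = 0.3086 − 0.04193 × ρ
ρ = (0.3086 − 0.2250) / 0.04193 = 1.99 g/cm³

1.99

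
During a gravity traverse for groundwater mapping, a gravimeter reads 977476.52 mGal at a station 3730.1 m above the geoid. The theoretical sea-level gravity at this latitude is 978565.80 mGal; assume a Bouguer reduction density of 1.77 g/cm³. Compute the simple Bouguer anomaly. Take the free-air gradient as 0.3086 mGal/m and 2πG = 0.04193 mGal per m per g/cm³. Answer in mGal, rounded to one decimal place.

-215.0

Free-air correction = 0.3086 × 3730.1 = 1151.11 mGal
Free-air anomaly = 977476.52 − 978565.80 + (1151.11) = 61.83 mGal
Bouguer slab correction = 0.04193 × 1.77 × 3730.1 = 276.83 mGal
Simple Bouguer anomaly = 61.83 − (276.83) = -215.00 mGal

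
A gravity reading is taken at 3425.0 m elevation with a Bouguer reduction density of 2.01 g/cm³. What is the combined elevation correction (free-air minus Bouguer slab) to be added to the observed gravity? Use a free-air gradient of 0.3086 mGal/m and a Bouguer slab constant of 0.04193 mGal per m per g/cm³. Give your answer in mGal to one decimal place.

Combined gradient = 0.3086 − 0.04193 × 2.01 = 0.2243207 mGal/m
Combined elevation correction = 0.2243207 × 3425.0 = 768.3 mGal

768.3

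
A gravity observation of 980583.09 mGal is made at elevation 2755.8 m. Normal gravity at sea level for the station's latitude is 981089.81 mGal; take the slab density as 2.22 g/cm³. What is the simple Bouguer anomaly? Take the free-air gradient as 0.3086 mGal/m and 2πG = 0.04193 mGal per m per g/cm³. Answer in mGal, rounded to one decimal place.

Free-air correction = 0.3086 × 2755.8 = 850.44 mGal
Free-air anomaly = 980583.09 − 981089.81 + (850.44) = 343.72 mGal
Bouguer slab correction = 0.04193 × 2.22 × 2755.8 = 256.52 mGal
Simple Bouguer anomaly = 343.72 − (256.52) = 87.20 mGal

87.2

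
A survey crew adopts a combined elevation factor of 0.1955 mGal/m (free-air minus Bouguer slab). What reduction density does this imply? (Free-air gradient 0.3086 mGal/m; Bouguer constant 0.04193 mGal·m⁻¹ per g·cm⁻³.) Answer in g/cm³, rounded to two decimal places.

0.1955 = 0.3086 − 0.04193 × ρ
ρ = (0.3086 − 0.1955) / 0.04193 = 2.70 g/cm³

2.70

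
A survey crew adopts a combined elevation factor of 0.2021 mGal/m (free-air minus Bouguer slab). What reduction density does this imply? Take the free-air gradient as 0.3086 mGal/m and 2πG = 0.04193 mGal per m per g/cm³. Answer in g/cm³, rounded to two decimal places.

2.54

0.2021 = 0.3086 − 0.04193 × ρ
ρ = (0.3086 − 0.2021) / 0.04193 = 2.54 g/cm³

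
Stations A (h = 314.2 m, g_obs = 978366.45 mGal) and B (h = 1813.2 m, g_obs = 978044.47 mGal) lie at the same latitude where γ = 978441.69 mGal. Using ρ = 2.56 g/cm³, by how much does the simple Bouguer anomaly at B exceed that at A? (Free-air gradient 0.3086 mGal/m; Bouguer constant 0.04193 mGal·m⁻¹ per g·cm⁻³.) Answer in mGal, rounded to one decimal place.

Δg_SB(A) = 978366.45 − 978441.69 + 0.3086×314.2 − 0.04193×2.56×314.2 = -12.00 mGal
Δg_SB(B) = 978044.47 − 978441.69 + 0.3086×1813.2 − 0.04193×2.56×1813.2 = -32.30 mGal
Difference = -32.30 − (-12.00) = -20.30 mGal

-20.3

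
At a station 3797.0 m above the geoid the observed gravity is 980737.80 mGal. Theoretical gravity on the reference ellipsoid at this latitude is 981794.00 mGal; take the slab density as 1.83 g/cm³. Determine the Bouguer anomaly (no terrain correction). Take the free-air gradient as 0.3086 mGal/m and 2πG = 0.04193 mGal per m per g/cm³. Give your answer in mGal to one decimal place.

-175.8

Free-air correction = 0.3086 × 3797.0 = 1171.75 mGal
Free-air anomaly = 980737.80 − 981794.00 + (1171.75) = 115.55 mGal
Bouguer slab correction = 0.04193 × 1.83 × 3797.0 = 291.35 mGal
Simple Bouguer anomaly = 115.55 − (291.35) = -175.80 mGal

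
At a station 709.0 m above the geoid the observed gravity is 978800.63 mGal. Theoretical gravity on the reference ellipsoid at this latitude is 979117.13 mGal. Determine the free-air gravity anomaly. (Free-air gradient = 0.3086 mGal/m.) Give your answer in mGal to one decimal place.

Free-air correction = 0.3086 × 709.0 = 218.80 mGal
Free-air anomaly = 978800.63 − 979117.13 + (218.80) = -97.70 mGal

-97.7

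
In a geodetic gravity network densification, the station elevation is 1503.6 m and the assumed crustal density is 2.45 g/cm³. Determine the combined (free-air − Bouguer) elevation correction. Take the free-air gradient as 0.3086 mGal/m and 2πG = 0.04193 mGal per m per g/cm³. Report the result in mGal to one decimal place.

Combined gradient = 0.3086 − 0.04193 × 2.45 = 0.2058715 mGal/m
Combined elevation correction = 0.2058715 × 1503.6 = 309.5 mGal

309.5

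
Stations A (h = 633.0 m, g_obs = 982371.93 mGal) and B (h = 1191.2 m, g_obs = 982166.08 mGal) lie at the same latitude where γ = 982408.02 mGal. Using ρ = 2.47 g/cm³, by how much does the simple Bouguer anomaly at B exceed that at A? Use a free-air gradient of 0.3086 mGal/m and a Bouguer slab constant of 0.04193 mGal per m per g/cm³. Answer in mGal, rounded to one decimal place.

-91.4

Δg_SB(A) = 982371.93 − 982408.02 + 0.3086×633.0 − 0.04193×2.47×633.0 = 93.70 mGal
Δg_SB(B) = 982166.08 − 982408.02 + 0.3086×1191.2 − 0.04193×2.47×1191.2 = 2.30 mGal
Difference = 2.30 − (93.70) = -91.40 mGal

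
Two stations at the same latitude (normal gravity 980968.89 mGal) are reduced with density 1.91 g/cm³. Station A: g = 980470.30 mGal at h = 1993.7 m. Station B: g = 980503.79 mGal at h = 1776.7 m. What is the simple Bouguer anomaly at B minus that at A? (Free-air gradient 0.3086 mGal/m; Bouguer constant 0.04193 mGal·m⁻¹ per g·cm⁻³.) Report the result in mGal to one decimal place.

Δg_SB(A) = 980470.30 − 980968.89 + 0.3086×1993.7 − 0.04193×1.91×1993.7 = -43.00 mGal
Δg_SB(B) = 980503.79 − 980968.89 + 0.3086×1776.7 − 0.04193×1.91×1776.7 = -59.10 mGal
Difference = -59.10 − (-43.00) = -16.10 mGal

-16.1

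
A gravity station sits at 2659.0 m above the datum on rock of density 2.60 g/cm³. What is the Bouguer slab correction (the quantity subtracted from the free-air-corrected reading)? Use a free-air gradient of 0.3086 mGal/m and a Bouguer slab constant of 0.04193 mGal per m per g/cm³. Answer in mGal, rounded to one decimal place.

289.9

Bouguer slab correction = 0.04193 × 2.60 × 2659.0 = 289.9 mGal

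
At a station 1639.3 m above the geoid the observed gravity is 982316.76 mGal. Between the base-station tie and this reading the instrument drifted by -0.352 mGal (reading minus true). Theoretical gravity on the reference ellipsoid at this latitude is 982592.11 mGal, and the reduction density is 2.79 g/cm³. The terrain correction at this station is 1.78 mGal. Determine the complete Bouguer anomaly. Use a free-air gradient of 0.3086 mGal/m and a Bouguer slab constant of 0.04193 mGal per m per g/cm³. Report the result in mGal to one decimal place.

40.9

Drift-corrected reading = 982316.76 − (-0.352) = 982317.112 mGal
Free-air correction = 0.3086 × 1639.3 = 505.89 mGal
Free-air anomaly = 982317.112 − 982592.11 + (505.89) = 230.892 mGal
Bouguer slab correction = 0.04193 × 2.79 × 1639.3 = 191.77 mGal
Simple Bouguer anomaly = 230.892 − (191.77) = 39.122 mGal
Complete Bouguer anomaly = 39.122 + 1.78 = 40.902 mGal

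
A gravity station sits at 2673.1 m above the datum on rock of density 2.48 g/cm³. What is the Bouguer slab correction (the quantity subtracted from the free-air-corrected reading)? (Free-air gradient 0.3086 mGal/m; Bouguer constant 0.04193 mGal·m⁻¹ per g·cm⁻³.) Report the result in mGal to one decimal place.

278.0

Bouguer slab correction = 0.04193 × 2.48 × 2673.1 = 278.0 mGal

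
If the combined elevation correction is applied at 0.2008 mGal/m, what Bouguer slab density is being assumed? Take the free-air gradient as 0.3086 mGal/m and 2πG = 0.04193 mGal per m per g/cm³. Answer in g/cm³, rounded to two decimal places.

2.57

0.2008 = 0.3086 − 0.04193 × ρ
ρ = (0.3086 − 0.2008) / 0.04193 = 2.57 g/cm³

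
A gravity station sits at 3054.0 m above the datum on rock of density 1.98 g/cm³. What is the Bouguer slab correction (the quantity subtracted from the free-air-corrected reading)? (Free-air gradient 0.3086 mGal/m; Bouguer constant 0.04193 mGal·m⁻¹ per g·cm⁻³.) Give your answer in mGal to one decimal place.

253.5

Bouguer slab correction = 0.04193 × 1.98 × 3054.0 = 253.5 mGal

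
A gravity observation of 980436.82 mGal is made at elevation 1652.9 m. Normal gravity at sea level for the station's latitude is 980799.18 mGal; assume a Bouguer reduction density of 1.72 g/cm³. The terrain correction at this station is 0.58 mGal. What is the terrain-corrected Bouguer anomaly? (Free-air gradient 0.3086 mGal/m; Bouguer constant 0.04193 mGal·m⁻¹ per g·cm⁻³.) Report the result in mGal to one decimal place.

Free-air correction = 0.3086 × 1652.9 = 510.08 mGal
Free-air anomaly = 980436.82 − 980799.18 + (510.08) = 147.72 mGal
Bouguer slab correction = 0.04193 × 1.72 × 1652.9 = 119.21 mGal
Simple Bouguer anomaly = 147.72 − (119.21) = 28.51 mGal
Complete Bouguer anomaly = 28.51 + 0.58 = 29.09 mGal

29.1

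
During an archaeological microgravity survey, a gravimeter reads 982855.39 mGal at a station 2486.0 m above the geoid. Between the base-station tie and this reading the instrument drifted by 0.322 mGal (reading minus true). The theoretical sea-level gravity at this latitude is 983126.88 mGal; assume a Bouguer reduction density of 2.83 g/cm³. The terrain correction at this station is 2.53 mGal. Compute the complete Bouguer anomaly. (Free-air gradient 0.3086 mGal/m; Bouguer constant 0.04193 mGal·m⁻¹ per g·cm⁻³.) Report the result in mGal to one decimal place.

Drift-corrected reading = 982855.39 − (0.322) = 982855.068 mGal
Free-air correction = 0.3086 × 2486.0 = 767.18 mGal
Free-air anomaly = 982855.068 − 983126.88 + (767.18) = 495.368 mGal
Bouguer slab correction = 0.04193 × 2.83 × 2486.0 = 294.99 mGal
Simple Bouguer anomaly = 495.368 − (294.99) = 200.378 mGal
Complete Bouguer anomaly = 200.378 + 2.53 = 202.908 mGal

202.9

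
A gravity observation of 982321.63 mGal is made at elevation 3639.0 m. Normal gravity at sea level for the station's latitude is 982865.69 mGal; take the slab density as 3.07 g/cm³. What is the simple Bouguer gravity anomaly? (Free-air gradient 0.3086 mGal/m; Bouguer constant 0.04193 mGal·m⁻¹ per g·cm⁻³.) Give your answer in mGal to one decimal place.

Free-air correction = 0.3086 × 3639.0 = 1123.00 mGal
Free-air anomaly = 982321.63 − 982865.69 + (1123.00) = 578.94 mGal
Bouguer slab correction = 0.04193 × 3.07 × 3639.0 = 468.43 mGal
Simple Bouguer anomaly = 578.94 − (468.43) = 110.51 mGal

110.5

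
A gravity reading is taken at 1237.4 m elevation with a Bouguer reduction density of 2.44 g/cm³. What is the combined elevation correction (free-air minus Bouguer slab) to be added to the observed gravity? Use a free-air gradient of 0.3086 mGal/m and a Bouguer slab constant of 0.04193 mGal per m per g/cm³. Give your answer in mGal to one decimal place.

Combined gradient = 0.3086 − 0.04193 × 2.44 = 0.2062908 mGal/m
Combined elevation correction = 0.2062908 × 1237.4 = 255.3 mGal

255.3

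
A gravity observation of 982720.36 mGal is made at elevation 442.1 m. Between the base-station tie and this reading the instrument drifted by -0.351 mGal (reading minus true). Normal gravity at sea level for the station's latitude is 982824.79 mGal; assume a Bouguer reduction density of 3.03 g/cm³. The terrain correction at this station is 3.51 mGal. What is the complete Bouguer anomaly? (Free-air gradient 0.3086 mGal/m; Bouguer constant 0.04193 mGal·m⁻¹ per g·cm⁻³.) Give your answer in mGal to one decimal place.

Drift-corrected reading = 982720.36 − (-0.351) = 982720.711 mGal
Free-air correction = 0.3086 × 442.1 = 136.43 mGal
Free-air anomaly = 982720.711 − 982824.79 + (136.43) = 32.351 mGal
Bouguer slab correction = 0.04193 × 3.03 × 442.1 = 56.17 mGal
Simple Bouguer anomaly = 32.351 − (56.17) = -23.819 mGal
Complete Bouguer anomaly = -23.819 + 3.51 = -20.309 mGal

-20.3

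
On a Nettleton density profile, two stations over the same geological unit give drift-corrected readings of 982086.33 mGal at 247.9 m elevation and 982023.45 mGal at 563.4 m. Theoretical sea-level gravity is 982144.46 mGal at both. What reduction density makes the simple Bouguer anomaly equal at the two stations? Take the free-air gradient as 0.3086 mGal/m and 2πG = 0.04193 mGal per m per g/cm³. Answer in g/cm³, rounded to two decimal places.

Δg_obs = 982023.45 − 982086.33 = -62.88 mGal over Δh = 563.4 − 247.9 = 315.5 m
Equal Bouguer anomalies ⇒ Δg_obs + (0.3086 − 0.04193ρ)·Δh = 0
0.3086 − 0.04193ρ = −Δg_obs/Δh = 0.19930
ρ = (0.3086 − 0.19930) / 0.04193 = 2.61 g/cm³

2.61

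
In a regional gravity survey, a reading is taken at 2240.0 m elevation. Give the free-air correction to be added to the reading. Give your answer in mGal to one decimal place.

Free-air correction = 0.3086 × 2240.0 = 691.3 mGal

691.3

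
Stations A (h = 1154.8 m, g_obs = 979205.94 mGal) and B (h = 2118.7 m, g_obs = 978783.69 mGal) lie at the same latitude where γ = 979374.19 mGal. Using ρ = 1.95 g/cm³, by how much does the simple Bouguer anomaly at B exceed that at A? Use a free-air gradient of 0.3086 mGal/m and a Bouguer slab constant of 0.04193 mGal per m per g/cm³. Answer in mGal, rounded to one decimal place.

Δg_SB(A) = 979205.94 − 979374.19 + 0.3086×1154.8 − 0.04193×1.95×1154.8 = 93.70 mGal
Δg_SB(B) = 978783.69 − 979374.19 + 0.3086×2118.7 − 0.04193×1.95×2118.7 = -109.90 mGal
Difference = -109.90 − (93.70) = -203.60 mGal

-203.6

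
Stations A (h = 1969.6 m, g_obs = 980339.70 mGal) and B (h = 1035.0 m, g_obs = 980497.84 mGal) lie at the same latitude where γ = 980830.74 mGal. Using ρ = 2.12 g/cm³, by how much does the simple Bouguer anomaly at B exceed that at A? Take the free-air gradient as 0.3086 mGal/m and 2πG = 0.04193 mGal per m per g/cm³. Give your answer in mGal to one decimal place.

Δg_SB(A) = 980339.70 − 980830.74 + 0.3086×1969.6 − 0.04193×2.12×1969.6 = -58.30 mGal
Δg_SB(B) = 980497.84 − 980830.74 + 0.3086×1035.0 − 0.04193×2.12×1035.0 = -105.50 mGal
Difference = -105.50 − (-58.30) = -47.20 mGal

-47.2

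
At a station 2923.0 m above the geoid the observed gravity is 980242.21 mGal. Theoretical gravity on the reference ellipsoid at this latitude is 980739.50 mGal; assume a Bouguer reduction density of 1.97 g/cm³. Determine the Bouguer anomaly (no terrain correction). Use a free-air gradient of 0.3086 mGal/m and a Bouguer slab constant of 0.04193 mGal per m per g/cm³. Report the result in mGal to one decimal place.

Free-air correction = 0.3086 × 2923.0 = 902.04 mGal
Free-air anomaly = 980242.21 − 980739.50 + (902.04) = 404.75 mGal
Bouguer slab correction = 0.04193 × 1.97 × 2923.0 = 241.45 mGal
Simple Bouguer anomaly = 404.75 − (241.45) = 163.30 mGal

163.3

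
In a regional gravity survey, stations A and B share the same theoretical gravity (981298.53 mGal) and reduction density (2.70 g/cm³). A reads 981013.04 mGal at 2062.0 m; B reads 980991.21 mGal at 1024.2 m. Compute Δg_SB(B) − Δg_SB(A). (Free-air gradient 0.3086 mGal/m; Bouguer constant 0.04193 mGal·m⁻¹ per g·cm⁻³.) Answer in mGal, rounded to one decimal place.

Δg_SB(A) = 981013.04 − 981298.53 + 0.3086×2062.0 − 0.04193×2.70×2062.0 = 117.40 mGal
Δg_SB(B) = 980991.21 − 981298.53 + 0.3086×1024.2 − 0.04193×2.70×1024.2 = -107.20 mGal
Difference = -107.20 − (117.40) = -224.60 mGal

-224.6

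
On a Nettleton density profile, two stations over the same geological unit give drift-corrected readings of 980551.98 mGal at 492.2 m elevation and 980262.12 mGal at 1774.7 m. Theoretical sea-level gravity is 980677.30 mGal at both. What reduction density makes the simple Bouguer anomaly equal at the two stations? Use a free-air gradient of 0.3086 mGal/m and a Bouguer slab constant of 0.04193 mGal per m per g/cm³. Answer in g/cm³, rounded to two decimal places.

Δg_obs = 980262.12 − 980551.98 = -289.86 mGal over Δh = 1774.7 − 492.2 = 1282.5 m
Equal Bouguer anomalies ⇒ Δg_obs + (0.3086 − 0.04193ρ)·Δh = 0
0.3086 − 0.04193ρ = −Δg_obs/Δh = 0.22601
ρ = (0.3086 − 0.22601) / 0.04193 = 1.97 g/cm³

1.97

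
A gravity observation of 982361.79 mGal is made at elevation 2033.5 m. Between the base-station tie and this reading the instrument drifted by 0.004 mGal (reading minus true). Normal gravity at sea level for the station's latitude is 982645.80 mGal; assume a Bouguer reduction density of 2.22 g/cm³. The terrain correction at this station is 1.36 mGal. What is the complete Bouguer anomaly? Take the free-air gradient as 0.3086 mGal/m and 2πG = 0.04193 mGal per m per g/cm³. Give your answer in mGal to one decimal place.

Drift-corrected reading = 982361.79 − (0.004) = 982361.786 mGal
Free-air correction = 0.3086 × 2033.5 = 627.54 mGal
Free-air anomaly = 982361.786 − 982645.80 + (627.54) = 343.526 mGal
Bouguer slab correction = 0.04193 × 2.22 × 2033.5 = 189.29 mGal
Simple Bouguer anomaly = 343.526 − (189.29) = 154.236 mGal
Complete Bouguer anomaly = 154.236 + 1.36 = 155.596 mGal

155.6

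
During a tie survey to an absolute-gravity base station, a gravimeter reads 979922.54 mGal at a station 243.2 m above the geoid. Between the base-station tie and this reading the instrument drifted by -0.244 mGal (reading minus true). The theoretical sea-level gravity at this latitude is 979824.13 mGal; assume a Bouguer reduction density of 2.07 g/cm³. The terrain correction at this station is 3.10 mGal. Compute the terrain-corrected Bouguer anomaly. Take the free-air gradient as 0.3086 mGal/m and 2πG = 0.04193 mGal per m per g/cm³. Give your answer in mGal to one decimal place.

155.7

Drift-corrected reading = 979922.54 − (-0.244) = 979922.784 mGal
Free-air correction = 0.3086 × 243.2 = 75.05 mGal
Free-air anomaly = 979922.784 − 979824.13 + (75.05) = 173.704 mGal
Bouguer slab correction = 0.04193 × 2.07 × 243.2 = 21.11 mGal
Simple Bouguer anomaly = 173.704 − (21.11) = 152.594 mGal
Complete Bouguer anomaly = 152.594 + 3.10 = 155.694 mGal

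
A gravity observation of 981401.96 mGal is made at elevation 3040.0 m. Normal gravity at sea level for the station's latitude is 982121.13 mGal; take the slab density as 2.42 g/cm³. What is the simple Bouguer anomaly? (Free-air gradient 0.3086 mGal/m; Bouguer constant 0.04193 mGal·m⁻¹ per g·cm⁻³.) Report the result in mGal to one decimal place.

Free-air correction = 0.3086 × 3040.0 = 938.14 mGal
Free-air anomaly = 981401.96 − 982121.13 + (938.14) = 218.97 mGal
Bouguer slab correction = 0.04193 × 2.42 × 3040.0 = 308.47 mGal
Simple Bouguer anomaly = 218.97 − (308.47) = -89.50 mGal

-89.5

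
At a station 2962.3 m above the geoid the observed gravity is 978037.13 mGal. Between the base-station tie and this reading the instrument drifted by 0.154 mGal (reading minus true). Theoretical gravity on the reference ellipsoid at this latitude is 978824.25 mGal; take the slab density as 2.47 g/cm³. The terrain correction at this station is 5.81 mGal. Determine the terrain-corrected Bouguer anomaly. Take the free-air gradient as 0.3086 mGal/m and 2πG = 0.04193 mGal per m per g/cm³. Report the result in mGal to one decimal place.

-174.1

Drift-corrected reading = 978037.13 − (0.154) = 978036.976 mGal
Free-air correction = 0.3086 × 2962.3 = 914.17 mGal
Free-air anomaly = 978036.976 − 978824.25 + (914.17) = 126.896 mGal
Bouguer slab correction = 0.04193 × 2.47 × 2962.3 = 306.80 mGal
Simple Bouguer anomaly = 126.896 − (306.80) = -179.904 mGal
Complete Bouguer anomaly = -179.904 + 5.81 = -174.094 mGal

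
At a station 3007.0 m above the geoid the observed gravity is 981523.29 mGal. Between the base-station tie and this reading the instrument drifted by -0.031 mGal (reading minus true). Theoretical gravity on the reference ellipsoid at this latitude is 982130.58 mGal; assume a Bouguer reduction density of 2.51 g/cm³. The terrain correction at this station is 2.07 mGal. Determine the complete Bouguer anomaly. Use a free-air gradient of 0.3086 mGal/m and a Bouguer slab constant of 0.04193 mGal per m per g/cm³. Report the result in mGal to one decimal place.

6.3

Drift-corrected reading = 981523.29 − (-0.031) = 981523.321 mGal
Free-air correction = 0.3086 × 3007.0 = 927.96 mGal
Free-air anomaly = 981523.321 − 982130.58 + (927.96) = 320.701 mGal
Bouguer slab correction = 0.04193 × 2.51 × 3007.0 = 316.47 mGal
Simple Bouguer anomaly = 320.701 − (316.47) = 4.231 mGal
Complete Bouguer anomaly = 4.231 + 2.07 = 6.301 mGal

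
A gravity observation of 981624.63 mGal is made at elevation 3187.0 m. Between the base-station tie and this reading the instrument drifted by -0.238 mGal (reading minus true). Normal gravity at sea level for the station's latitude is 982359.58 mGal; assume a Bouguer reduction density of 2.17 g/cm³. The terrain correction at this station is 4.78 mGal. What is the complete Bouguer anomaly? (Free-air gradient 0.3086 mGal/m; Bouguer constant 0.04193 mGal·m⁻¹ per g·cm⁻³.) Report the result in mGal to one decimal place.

-36.4

Drift-corrected reading = 981624.63 − (-0.238) = 981624.868 mGal
Free-air correction = 0.3086 × 3187.0 = 983.51 mGal
Free-air anomaly = 981624.868 − 982359.58 + (983.51) = 248.798 mGal
Bouguer slab correction = 0.04193 × 2.17 × 3187.0 = 289.98 mGal
Simple Bouguer anomaly = 248.798 − (289.98) = -41.182 mGal
Complete Bouguer anomaly = -41.182 + 4.78 = -36.402 mGal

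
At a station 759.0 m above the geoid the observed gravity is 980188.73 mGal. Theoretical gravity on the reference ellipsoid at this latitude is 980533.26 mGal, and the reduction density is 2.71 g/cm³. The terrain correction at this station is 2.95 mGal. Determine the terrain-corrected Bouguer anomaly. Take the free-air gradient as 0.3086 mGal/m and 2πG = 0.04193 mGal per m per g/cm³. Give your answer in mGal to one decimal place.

-193.6

Free-air correction = 0.3086 × 759.0 = 234.23 mGal
Free-air anomaly = 980188.73 − 980533.26 + (234.23) = -110.30 mGal
Bouguer slab correction = 0.04193 × 2.71 × 759.0 = 86.25 mGal
Simple Bouguer anomaly = -110.30 − (86.25) = -196.55 mGal
Complete Bouguer anomaly = -196.55 + 2.95 = -193.60 mGal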